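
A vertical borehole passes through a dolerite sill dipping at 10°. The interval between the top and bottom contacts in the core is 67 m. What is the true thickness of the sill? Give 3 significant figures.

True thickness t = h · cos(dip) = 67 × cos 10°
t = 67 × 0.9848 = 65.982 m

66.0 m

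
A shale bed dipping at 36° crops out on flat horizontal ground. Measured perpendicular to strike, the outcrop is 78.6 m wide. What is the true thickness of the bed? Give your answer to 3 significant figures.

46.2 m

True thickness t = w · sin(dip) = 78.6 × sin 36°
t = 78.6 × 0.5878 = 46.200 m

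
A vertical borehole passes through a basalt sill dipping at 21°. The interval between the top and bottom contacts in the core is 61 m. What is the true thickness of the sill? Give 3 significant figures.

True thickness t = h · cos(dip) = 61 × cos 21°
t = 61 × 0.9336 = 56.948 m

56.9 m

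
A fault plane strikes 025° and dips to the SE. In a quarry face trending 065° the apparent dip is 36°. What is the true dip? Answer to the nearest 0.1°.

48.5°

The section is 40° from the strike.
tan(true dip) = tan 36° / sin 40° = 1.1303
true dip = arctan 1.1303 = 48.50°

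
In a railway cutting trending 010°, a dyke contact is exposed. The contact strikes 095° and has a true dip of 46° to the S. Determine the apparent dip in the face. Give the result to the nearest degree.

Angle between strike (095°) and section (010°): β = 85°.
tan(apparent dip) = tan 46° · sin 85° = 1.0316
apparent dip = arctan 1.0316 = 45.89°

46°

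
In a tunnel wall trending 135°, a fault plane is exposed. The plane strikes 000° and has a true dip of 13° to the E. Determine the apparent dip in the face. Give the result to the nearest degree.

The section lies 45° from the strike.
tan α = tan 13° × sin 45° = 0.2309 × 0.7071 = 0.1632
α = arctan(0.1632) = 9.27°

9°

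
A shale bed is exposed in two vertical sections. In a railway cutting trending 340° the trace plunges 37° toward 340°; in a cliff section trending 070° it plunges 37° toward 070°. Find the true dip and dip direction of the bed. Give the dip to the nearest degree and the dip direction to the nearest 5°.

Represent each trace as a vector plunging at its apparent dip toward its trend (east-north-up frame): v₁ = (-0.273, 0.750, -0.602), v₂ = (0.750, 0.273, -0.602).
n = v₁ × v₂ = (0.287, 0.616, 0.638) (taken with n_z > 0).
Dip δ = arctan(|n_h|/n_z) = arctan(0.680/0.638) = 46.8°.
Dip direction = atan2(0.287, 0.616) = 25° (azimuth of n's horizontal projection).

true dip 47°, dip direction 025°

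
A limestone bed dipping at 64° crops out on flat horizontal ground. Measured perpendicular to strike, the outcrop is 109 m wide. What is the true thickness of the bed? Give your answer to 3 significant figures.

True thickness t = w · sin(dip) = 109 × sin 64°
t = 109 × 0.8988 = 97.969 m

98.0 m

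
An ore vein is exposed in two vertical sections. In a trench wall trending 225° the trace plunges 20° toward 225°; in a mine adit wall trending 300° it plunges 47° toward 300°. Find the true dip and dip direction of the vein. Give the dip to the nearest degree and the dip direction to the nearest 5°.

Represent each trace as a vector plunging at its apparent dip toward its trend (east-north-up frame): v₁ = (-0.664, -0.664, -0.342), v₂ = (-0.591, 0.341, -0.731).
n = v₁ × v₂ = (-0.603, 0.284, 0.619) (taken with n_z > 0).
Dip δ = arctan(|n_h|/n_z) = arctan(0.666/0.619) = 47.1°.
Dip direction = atan2(-0.603, 0.284) = 295° (azimuth of n's horizontal projection).

true dip 47°, dip direction 295°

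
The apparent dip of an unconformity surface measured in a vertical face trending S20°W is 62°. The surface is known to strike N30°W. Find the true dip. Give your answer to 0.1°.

67.8°

β = acute angle between strike N30°W and section S20°W = 50°.
tan(true dip) = tan 62° / sin 50° = 2.4551
δ = arctan(2.4551) = 67.84°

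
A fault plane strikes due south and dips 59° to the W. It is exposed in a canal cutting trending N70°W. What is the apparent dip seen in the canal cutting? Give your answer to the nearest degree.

57°

The section lies 70° from the strike.
tan(apparent dip) = tan 59° · sin 70° = 1.5639
α = arctan(1.5639) = 57.40°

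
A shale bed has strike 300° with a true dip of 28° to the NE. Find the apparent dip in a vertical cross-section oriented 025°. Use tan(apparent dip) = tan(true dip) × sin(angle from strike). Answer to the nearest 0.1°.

27.9°

The section lies 85° from the strike.
tan(apparent dip) = tan 28° · sin 85° = 0.5297
apparent dip = arctan 0.5297 = 27.91°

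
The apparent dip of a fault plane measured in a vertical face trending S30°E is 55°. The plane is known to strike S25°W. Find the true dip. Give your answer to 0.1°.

60.2°

The section is 55° from the strike.
tan δ = tan α / sin β = tan 55° / sin 55° = 1.4281 / 0.8192 = 1.7434
δ = arctan(1.7434) = 60.16°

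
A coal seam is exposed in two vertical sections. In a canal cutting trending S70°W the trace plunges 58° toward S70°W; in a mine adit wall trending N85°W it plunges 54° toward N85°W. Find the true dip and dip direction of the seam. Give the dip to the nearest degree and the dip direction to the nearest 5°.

Each apparent-dip line lies in the plane. As unit vectors (x east, y north, z up), v₁ plunges 58°→S70°W and v₂ plunges 54°→N85°W.
Cross product v₁ × v₂ gives the pole to the plane: n ∝ (-0.190, -0.094, 0.132).
Dip δ = arctan(|n_h|/n_z) = arctan(0.212/0.132) = 58.2°.
Dip direction = atan2(-0.190, -0.094) = 244° (azimuth of n's horizontal projection).

true dip 58°, dip direction 245°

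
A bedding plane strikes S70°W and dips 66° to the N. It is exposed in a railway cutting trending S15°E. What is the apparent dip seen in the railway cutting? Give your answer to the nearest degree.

66°

Angle between strike (S70°W) and section (S15°E): β = 85°.
tan α = tan 66° × sin 85° = 2.2460 × 0.9962 = 2.2375
α = arctan(2.2375) = 65.92°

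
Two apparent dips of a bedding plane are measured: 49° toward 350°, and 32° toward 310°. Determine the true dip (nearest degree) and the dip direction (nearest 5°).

Each apparent-dip line lies in the plane. As unit vectors (x east, y north, z up), v₁ plunges 49°→350° and v₂ plunges 32°→310°.
Cross product v₁ × v₂ gives the pole to the plane: n ∝ (0.069, 0.430, 0.358).
True dip = arccos(n_z / |n|) = arccos(0.6347) = 50.6°.
Dip direction = azimuth of (n_x, n_y) = atan2(0.069, 0.430) = 9°.

true dip 51°, dip direction 010°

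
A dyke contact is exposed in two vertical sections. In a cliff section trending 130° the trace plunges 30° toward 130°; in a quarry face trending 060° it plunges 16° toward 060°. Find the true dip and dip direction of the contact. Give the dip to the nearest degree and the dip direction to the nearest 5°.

Represent each trace as a vector plunging at its apparent dip toward its trend (east-north-up frame): v₁ = (0.663, -0.557, -0.500), v₂ = (0.832, 0.481, -0.276).
Cross product v₁ × v₂ gives the pole to the plane: n ∝ (0.394, -0.233, 0.782).
True dip = arccos(n_z / |n|) = arccos(0.8631) = 30.3°.
Dip direction = azimuth of (n_x, n_y) = atan2(0.394, -0.233) = 121°.

true dip 30°, dip direction 120°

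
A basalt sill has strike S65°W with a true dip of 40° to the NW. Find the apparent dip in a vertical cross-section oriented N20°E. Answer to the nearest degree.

The strike is S65°W and the section trends N20°E; the acute angle between them is β = 45°.
tan(apparent dip) = tan 40° · sin 45° = 0.5933
apparent dip = arctan 0.5933 = 30.68°

31°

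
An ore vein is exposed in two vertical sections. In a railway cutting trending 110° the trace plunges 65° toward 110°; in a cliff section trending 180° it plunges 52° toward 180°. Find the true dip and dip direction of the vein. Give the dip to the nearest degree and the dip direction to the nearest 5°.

The two traces are lines in the plane: v₁ = (sin 110°·cos 65°, cos 110°·cos 65°, −sin 65°), v₂ = (sin 180°·cos 52°, cos 180°·cos 52°, −sin 52°).
The plane normal is n = v₁ × v₂ ∝ (0.444, -0.313, 0.244).
True dip = arccos(n_z / |n|) = arccos(0.4104) = 65.8°.
The horizontal component of n points toward azimuth atan2(n_x, n_y) = 125°, the dip direction.

true dip 66°, dip direction 125°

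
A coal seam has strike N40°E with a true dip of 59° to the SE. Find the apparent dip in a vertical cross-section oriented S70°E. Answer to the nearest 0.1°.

57.4°

Angle between strike (N40°E) and section (S70°E): β = 70°.
tan α = tan 59° × sin 70° = 1.6643 × 0.9397 = 1.5639
apparent dip = arctan 1.5639 = 57.40°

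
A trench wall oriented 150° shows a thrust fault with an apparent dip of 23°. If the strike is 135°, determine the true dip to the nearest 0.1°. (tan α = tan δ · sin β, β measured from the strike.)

58.6°

β = acute angle between strike 135° and section 150° = 15°.
tan δ = tan α / sin β = tan 23° / sin 15° = 0.4245 / 0.2588 = 1.6400
true dip = arctan 1.6400 = 58.63°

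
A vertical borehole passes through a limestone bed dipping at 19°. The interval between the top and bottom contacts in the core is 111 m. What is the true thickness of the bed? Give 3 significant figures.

105 m

True thickness t = h · cos(dip) = 111 × cos 19°
t = 111 × 0.9455 = 104.953 m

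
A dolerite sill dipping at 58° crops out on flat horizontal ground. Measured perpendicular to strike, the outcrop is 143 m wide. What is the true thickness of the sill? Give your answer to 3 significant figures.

True thickness t = w · sin(dip) = 143 × sin 58°
t = 143 × 0.8480 = 121.271 m

121 m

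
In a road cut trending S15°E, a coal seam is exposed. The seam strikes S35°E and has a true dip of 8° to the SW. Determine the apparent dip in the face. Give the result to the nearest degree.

3°

The strike is S35°E and the section trends S15°E; the acute angle between them is β = 20°.
tan α = tan 8° × sin 20° = 0.1405 × 0.3420 = 0.0481
α = arctan(0.0481) = 2.75°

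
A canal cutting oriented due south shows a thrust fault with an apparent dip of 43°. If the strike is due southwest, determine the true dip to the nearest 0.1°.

The section is 45° from the strike.
tan(true dip) = tan 43° / sin 45° = 1.3188
true dip = arctan 1.3188 = 52.83°

52.8°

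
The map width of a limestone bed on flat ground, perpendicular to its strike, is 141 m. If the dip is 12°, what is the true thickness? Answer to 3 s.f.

29.3 m

True thickness t = w · sin(dip) = 141 × sin 12°
t = 141 × 0.2079 = 29.316 m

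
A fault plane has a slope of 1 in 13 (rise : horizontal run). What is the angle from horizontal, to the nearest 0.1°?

tan θ = 1/13 = 0.0769
θ = arctan(0.0769) = 4.40°

4.4°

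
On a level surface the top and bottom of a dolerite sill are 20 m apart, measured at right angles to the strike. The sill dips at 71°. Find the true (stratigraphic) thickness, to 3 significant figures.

True thickness t = w · sin(dip) = 20 × sin 71°
t = 20 × 0.9455 = 18.910 m

18.9 m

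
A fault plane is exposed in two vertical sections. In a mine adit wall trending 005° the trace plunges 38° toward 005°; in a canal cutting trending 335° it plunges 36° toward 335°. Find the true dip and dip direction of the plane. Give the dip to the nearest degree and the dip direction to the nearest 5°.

Each apparent-dip line lies in the plane. As unit vectors (x east, y north, z up), v₁ plunges 38°→005° and v₂ plunges 36°→335°.
n = v₁ × v₂ = (-0.010, 0.251, 0.319) (taken with n_z > 0).
True dip = arccos(n_z / |n|) = arccos(0.7856) = 38.2°.
The horizontal component of n points toward azimuth atan2(n_x, n_y) = 358°, the dip direction.

true dip 38°, dip direction 000°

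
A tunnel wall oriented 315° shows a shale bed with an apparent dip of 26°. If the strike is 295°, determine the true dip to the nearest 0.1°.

β = acute angle between strike 295° and section 315° = 20°.
tan(true dip) = tan 26° / sin 20° = 1.4260
δ = arctan(1.4260) = 54.96°

55.0°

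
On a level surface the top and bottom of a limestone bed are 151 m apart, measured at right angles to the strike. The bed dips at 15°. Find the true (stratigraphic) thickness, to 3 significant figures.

39.1 m

True thickness t = w · sin(dip) = 151 × sin 15°
t = 151 × 0.2588 = 39.082 m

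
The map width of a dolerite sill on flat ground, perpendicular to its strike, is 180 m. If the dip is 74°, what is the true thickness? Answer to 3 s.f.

True thickness t = w · sin(dip) = 180 × sin 74°
t = 180 × 0.9613 = 173.027 m

173 m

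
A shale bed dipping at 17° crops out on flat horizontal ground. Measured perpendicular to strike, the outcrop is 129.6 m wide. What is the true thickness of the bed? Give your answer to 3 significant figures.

37.9 m

True thickness t = w · sin(dip) = 129.6 × sin 17°
t = 129.6 × 0.2924 = 37.891 m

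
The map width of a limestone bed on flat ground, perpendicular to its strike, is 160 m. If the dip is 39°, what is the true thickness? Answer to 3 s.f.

True thickness t = w · sin(dip) = 160 × sin 39°
t = 160 × 0.6293 = 100.691 m

101 m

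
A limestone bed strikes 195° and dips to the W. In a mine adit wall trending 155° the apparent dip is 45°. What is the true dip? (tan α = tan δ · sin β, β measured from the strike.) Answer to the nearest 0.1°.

The section is 40° from the strike.
tan(true dip) = tan 45° / sin 40° = 1.5557
true dip = arctan 1.5557 = 57.27°

57.3°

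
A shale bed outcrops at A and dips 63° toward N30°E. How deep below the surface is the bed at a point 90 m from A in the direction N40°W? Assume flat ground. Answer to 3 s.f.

60.4 m

The hole lies 70° from the dip direction, so the down-dip offset is 90 × cos 70° = 30.78 m.
Depth = down-dip offset × tan(dip) = 30.78 × tan 63° = 30.78 × 1.9626
Depth = 60.41 m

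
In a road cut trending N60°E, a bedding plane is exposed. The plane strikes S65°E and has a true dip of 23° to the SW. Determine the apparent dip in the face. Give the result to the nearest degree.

19°

The section lies 55° from the strike.
tan α = tan 23° × sin 55° = 0.4245 × 0.8192 = 0.3477
apparent dip = arctan 0.3477 = 19.17°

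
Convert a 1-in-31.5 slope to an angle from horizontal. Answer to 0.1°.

1.8°

tan θ = 1/31.5 = 0.0317
θ = arctan(0.0317) = 1.82°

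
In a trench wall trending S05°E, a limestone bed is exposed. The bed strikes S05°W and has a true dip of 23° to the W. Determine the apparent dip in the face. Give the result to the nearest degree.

Angle between strike (S05°W) and section (S05°E): β = 10°.
tan α = tan 23° × sin 10° = 0.4245 × 0.1736 = 0.0737
α = arctan(0.0737) = 4.22°

4°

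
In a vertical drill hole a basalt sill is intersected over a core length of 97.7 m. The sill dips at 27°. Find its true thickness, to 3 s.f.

True thickness t = h · cos(dip) = 97.7 × cos 27°
t = 97.7 × 0.8910 = 87.051 m

87.1 m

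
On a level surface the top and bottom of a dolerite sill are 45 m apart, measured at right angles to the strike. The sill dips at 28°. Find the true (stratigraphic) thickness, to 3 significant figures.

21.1 m

True thickness t = w · sin(dip) = 45 × sin 28°
t = 45 × 0.4695 = 21.126 m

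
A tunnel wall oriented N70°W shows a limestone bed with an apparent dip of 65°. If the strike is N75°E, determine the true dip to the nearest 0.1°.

75.0°

The section is 35° from the strike.
tan(true dip) = tan 65° / sin 35° = 3.7388
true dip = arctan 3.7388 = 75.03°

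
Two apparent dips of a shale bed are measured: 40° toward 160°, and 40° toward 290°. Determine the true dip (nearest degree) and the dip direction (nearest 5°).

Represent each trace as a vector plunging at its apparent dip toward its trend (east-north-up frame): v₁ = (0.262, -0.720, -0.643), v₂ = (-0.720, 0.262, -0.643).
n = v₁ × v₂ = (-0.631, -0.631, 0.450) (taken with n_z > 0).
True dip = arccos(n_z / |n|) = arccos(0.4498) = 63.3°.
The horizontal component of n points toward azimuth atan2(n_x, n_y) = 225°, the dip direction.

true dip 63°, dip direction 225°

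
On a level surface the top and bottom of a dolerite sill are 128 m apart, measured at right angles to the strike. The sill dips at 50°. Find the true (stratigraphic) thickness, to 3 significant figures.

98.1 m

True thickness t = w · sin(dip) = 128 × sin 50°
t = 128 × 0.7660 = 98.054 m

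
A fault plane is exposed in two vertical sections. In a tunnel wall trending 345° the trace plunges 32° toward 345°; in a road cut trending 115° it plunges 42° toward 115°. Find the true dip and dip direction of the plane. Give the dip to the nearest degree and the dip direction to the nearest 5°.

Each apparent-dip line lies in the plane. As unit vectors (x east, y north, z up), v₁ plunges 32°→345° and v₂ plunges 42°→115°.
Cross product v₁ × v₂ gives the pole to the plane: n ∝ (0.715, 0.504, 0.483).
Dip δ = arctan(|n_h|/n_z) = arctan(0.874/0.483) = 61.1°.
Dip direction = azimuth of (n_x, n_y) = atan2(0.715, 0.504) = 55°.

true dip 61°, dip direction 055°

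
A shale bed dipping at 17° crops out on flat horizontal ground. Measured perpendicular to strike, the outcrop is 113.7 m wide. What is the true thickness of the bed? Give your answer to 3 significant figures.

True thickness t = w · sin(dip) = 113.7 × sin 17°
t = 113.7 × 0.2924 = 33.243 m

33.2 m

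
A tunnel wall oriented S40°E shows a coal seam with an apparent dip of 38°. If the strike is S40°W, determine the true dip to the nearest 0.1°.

The section is 80° from the strike.
tan(true dip) = tan 38° / sin 80° = 0.7933
δ = arctan(0.7933) = 38.43°

38.4°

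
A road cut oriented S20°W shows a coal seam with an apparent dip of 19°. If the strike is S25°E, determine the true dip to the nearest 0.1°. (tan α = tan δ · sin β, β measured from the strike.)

β = acute angle between strike S25°E and section S20°W = 45°.
tan(true dip) = tan 19° / sin 45° = 0.4870
δ = arctan(0.4870) = 25.96°

26.0°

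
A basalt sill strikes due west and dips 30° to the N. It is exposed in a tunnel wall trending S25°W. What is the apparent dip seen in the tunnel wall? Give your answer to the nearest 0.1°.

The section lies 65° from the strike.
tan α = tan 30° × sin 65° = 0.5774 × 0.9063 = 0.5233
apparent dip = arctan 0.5233 = 27.62°

27.6°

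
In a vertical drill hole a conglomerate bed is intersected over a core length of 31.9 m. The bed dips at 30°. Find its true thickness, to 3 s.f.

27.6 m

True thickness t = h · cos(dip) = 31.9 × cos 30°
t = 31.9 × 0.8660 = 27.626 m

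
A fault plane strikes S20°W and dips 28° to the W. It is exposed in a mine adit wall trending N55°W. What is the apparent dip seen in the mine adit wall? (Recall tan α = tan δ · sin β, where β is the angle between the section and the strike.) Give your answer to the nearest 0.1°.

Angle between strike (S20°W) and section (N55°W): β = 75°.
tan α = tan 28° × sin 75° = 0.5317 × 0.9659 = 0.5136
α = arctan(0.5136) = 27.18°

27.2°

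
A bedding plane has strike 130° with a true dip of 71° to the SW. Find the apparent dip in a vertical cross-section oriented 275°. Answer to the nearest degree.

The strike is 130° and the section trends 275°; the acute angle between them is β = 35°.
tan(apparent dip) = tan 71° · sin 35° = 1.6658
α = arctan(1.6658) = 59.02°

59°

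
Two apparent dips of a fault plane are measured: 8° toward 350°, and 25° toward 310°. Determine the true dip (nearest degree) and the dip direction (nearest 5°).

Represent each trace as a vector plunging at its apparent dip toward its trend (east-north-up frame): v₁ = (-0.172, 0.975, -0.139), v₂ = (-0.694, 0.583, -0.423).
n = v₁ × v₂ = (-0.331, 0.024, 0.577) (taken with n_z > 0).
tan δ = √(n_x²+n_y²)/n_z = 0.332/0.577, so δ = 29.9°.
The horizontal component of n points toward azimuth atan2(n_x, n_y) = 274°, the dip direction.

true dip 30°, dip direction 275°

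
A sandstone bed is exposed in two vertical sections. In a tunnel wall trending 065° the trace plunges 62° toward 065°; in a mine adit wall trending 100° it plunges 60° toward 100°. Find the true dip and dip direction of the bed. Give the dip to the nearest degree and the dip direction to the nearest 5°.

Each apparent-dip line lies in the plane. As unit vectors (x east, y north, z up), v₁ plunges 62°→065° and v₂ plunges 60°→100°.
n = v₁ × v₂ = (0.248, 0.066, 0.135) (taken with n_z > 0).
tan δ = √(n_x²+n_y²)/n_z = 0.257/0.135, so δ = 62.4°.
The horizontal component of n points toward azimuth atan2(n_x, n_y) = 75°, the dip direction.

true dip 62°, dip direction 075°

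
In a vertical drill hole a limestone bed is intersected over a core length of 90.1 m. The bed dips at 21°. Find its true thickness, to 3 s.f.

84.1 m

True thickness t = h · cos(dip) = 90.1 × cos 21°
t = 90.1 × 0.9336 = 84.116 m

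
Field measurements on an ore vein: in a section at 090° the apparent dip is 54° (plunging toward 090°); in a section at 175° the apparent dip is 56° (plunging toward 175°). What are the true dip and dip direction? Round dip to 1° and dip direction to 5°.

true dip 63°, dip direction 135°

Each apparent-dip line lies in the plane. As unit vectors (x east, y north, z up), v₁ plunges 54°→090° and v₂ plunges 56°→175°.
The plane normal is n = v₁ × v₂ ∝ (0.451, -0.448, 0.327).
Dip δ = arctan(|n_h|/n_z) = arctan(0.635/0.327) = 62.7°.
The horizontal component of n points toward azimuth atan2(n_x, n_y) = 135°, the dip direction.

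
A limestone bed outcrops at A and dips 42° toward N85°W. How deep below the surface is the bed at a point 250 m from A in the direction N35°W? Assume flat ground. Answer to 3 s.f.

The hole lies 50° from the dip direction, so the down-dip offset is 250 × cos 50° = 160.70 m.
Depth = down-dip offset × tan(dip) = 160.70 × tan 42° = 160.70 × 0.9004
Depth = 144.69 m

145 m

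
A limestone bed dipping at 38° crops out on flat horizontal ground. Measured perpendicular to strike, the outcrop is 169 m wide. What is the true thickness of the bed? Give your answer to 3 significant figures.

True thickness t = w · sin(dip) = 169 × sin 38°
t = 169 × 0.6157 = 104.047 m

104 m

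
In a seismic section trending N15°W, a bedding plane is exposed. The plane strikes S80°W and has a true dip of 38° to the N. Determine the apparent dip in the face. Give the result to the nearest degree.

38°

The strike is S80°W and the section trends N15°W; the acute angle between them is β = 85°.
tan α = tan 38° × sin 85° = 0.7813 × 0.9962 = 0.7783
apparent dip = arctan 0.7783 = 37.89°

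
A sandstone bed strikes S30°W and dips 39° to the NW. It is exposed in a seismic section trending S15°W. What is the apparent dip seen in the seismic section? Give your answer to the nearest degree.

12°

Angle between strike (S30°W) and section (S15°W): β = 15°.
tan(apparent dip) = tan 39° · sin 15° = 0.2096
α = arctan(0.2096) = 11.84°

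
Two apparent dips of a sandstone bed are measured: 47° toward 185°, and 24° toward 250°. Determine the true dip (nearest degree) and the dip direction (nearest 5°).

true dip 47°, dip direction 185°

The two traces are lines in the plane: v₁ = (sin 185°·cos 47°, cos 185°·cos 47°, −sin 47°), v₂ = (sin 250°·cos 24°, cos 250°·cos 24°, −sin 24°).
Cross product v₁ × v₂ gives the pole to the plane: n ∝ (-0.048, -0.604, 0.565).
True dip = arccos(n_z / |n|) = arccos(0.6820) = 47.0°.
Dip direction = atan2(-0.048, -0.604) = 185° (azimuth of n's horizontal projection).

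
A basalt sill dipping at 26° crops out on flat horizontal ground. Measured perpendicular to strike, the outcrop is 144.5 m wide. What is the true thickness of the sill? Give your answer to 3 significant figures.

True thickness t = w · sin(dip) = 144.5 × sin 26°
t = 144.5 × 0.4384 = 63.345 m

63.3 m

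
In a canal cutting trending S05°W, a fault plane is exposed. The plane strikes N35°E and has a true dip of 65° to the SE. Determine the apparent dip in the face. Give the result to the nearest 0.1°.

The section lies 30° from the strike.
tan(apparent dip) = tan 65° · sin 30° = 1.0723
apparent dip = arctan 1.0723 = 47.00°

47.0°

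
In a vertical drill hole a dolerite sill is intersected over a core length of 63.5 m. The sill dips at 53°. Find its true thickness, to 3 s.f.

True thickness t = h · cos(dip) = 63.5 × cos 53°
t = 63.5 × 0.6018 = 38.215 m

38.2 m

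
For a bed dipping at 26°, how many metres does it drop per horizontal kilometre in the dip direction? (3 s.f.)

488 m

drop per km = 1000 × tan 26° = 1000 × 0.4877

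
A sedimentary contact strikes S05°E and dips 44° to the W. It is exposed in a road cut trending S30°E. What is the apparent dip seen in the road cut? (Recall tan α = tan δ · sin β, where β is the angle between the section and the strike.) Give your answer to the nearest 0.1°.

The section lies 25° from the strike.
tan(apparent dip) = tan 44° · sin 25° = 0.4081
α = arctan(0.4081) = 22.20°

22.2°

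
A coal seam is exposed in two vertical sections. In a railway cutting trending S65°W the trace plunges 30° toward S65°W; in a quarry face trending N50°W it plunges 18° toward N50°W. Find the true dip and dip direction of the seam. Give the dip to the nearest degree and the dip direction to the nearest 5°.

Each apparent-dip line lies in the plane. As unit vectors (x east, y north, z up), v₁ plunges 30°→S65°W and v₂ plunges 18°→N50°W.
n = v₁ × v₂ = (-0.419, -0.122, 0.746) (taken with n_z > 0).
tan δ = √(n_x²+n_y²)/n_z = 0.436/0.746, so δ = 30.3°.
Dip direction = azimuth of (n_x, n_y) = atan2(-0.419, -0.122) = 254°.

true dip 30°, dip direction 255°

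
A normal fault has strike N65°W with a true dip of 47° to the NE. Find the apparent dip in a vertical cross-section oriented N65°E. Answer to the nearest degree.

39°

The section lies 50° from the strike.
tan(apparent dip) = tan 47° · sin 50° = 0.8215
apparent dip = arctan 0.8215 = 39.40°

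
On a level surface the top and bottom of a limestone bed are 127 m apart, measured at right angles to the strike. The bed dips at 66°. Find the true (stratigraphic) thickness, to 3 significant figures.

116 m

True thickness t = w · sin(dip) = 127 × sin 66°
t = 127 × 0.9135 = 116.020 m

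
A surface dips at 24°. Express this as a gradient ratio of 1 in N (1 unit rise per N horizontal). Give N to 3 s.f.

1 in 2.25

1 : N means tan θ = 1/N, so N = 1/tan 24° = 1/0.4452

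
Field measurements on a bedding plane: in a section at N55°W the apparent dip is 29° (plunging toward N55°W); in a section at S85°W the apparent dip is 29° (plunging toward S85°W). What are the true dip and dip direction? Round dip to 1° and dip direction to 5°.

Represent each trace as a vector plunging at its apparent dip toward its trend (east-north-up frame): v₁ = (-0.716, 0.502, -0.485), v₂ = (-0.871, -0.076, -0.485).
The plane normal is n = v₁ × v₂ ∝ (-0.280, 0.075, 0.492).
tan δ = √(n_x²+n_y²)/n_z = 0.290/0.492, so δ = 30.5°.
The horizontal component of n points toward azimuth atan2(n_x, n_y) = 285°, the dip direction.

true dip 31°, dip direction 285°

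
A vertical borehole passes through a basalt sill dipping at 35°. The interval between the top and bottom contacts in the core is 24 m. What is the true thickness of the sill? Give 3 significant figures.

19.7 m

True thickness t = h · cos(dip) = 24 × cos 35°
t = 24 × 0.8192 = 19.660 m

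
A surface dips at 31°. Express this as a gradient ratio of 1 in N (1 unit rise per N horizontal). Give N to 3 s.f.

1 in 1.66

1 : N means tan θ = 1/N, so N = 1/tan 31° = 1/0.6009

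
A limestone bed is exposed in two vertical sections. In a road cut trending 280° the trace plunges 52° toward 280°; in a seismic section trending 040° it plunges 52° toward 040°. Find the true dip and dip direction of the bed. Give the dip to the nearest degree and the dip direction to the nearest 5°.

true dip 69°, dip direction 340°

The two traces are lines in the plane: v₁ = (sin 280°·cos 52°, cos 280°·cos 52°, −sin 52°), v₂ = (sin 40°·cos 52°, cos 40°·cos 52°, −sin 52°).
n = v₁ × v₂ = (-0.287, 0.790, 0.328) (taken with n_z > 0).
tan δ = √(n_x²+n_y²)/n_z = 0.840/0.328, so δ = 68.7°.
Dip direction = atan2(-0.287, 0.790) = 340° (azimuth of n's horizontal projection).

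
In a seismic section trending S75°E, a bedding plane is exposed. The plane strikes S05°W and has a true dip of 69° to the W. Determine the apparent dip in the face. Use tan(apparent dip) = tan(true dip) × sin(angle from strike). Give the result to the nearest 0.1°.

68.7°

The strike is S05°W and the section trends S75°E; the acute angle between them is β = 80°.
tan α = tan 69° × sin 80° = 2.6051 × 0.9848 = 2.5655
apparent dip = arctan 2.5655 = 68.70°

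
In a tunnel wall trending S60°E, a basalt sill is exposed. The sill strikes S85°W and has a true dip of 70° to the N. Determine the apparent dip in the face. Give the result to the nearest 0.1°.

The strike is S85°W and the section trends S60°E; the acute angle between them is β = 35°.
tan(apparent dip) = tan 70° · sin 35° = 1.5759
apparent dip = arctan 1.5759 = 57.60°

57.6°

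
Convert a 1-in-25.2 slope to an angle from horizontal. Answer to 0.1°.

tan θ = 1/25.2 = 0.0397
θ = arctan(0.0397) = 2.27°

2.3°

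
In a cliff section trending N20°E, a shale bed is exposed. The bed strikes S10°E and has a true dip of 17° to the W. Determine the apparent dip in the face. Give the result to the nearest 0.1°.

The section lies 30° from the strike.
tan(apparent dip) = tan 17° · sin 30° = 0.1529
apparent dip = arctan 0.1529 = 8.69°

8.7°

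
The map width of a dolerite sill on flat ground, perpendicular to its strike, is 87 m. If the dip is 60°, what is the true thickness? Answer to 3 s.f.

True thickness t = w · sin(dip) = 87 × sin 60°
t = 87 × 0.8660 = 75.344 m

75.3 m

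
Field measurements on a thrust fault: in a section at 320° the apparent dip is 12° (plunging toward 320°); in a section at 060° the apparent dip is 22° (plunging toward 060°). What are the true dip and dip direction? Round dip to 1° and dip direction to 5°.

true dip 26°, dip direction 025°

The two traces are lines in the plane: v₁ = (sin 320°·cos 12°, cos 320°·cos 12°, −sin 12°), v₂ = (sin 60°·cos 22°, cos 60°·cos 22°, −sin 22°).
Cross product v₁ × v₂ gives the pole to the plane: n ∝ (0.184, 0.402, 0.893).
Dip δ = arctan(|n_h|/n_z) = arctan(0.443/0.893) = 26.4°.
The horizontal component of n points toward azimuth atan2(n_x, n_y) = 25°, the dip direction.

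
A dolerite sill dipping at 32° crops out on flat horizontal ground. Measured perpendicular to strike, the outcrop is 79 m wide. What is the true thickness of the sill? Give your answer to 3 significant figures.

41.9 m

True thickness t = w · sin(dip) = 79 × sin 32°
t = 79 × 0.5299 = 41.864 m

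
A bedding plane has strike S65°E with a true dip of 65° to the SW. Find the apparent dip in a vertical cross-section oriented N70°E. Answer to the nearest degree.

57°

The strike is S65°E and the section trends N70°E; the acute angle between them is β = 45°.
tan α = tan 65° × sin 45° = 2.1445 × 0.7071 = 1.5164
α = arctan(1.5164) = 56.60°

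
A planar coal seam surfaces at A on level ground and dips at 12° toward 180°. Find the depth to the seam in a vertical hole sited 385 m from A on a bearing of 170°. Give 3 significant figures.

The hole lies 10° from the dip direction, so the down-dip offset is 385 × cos 10° = 379.15 m.
Depth = down-dip offset × tan(dip) = 379.15 × tan 12° = 379.15 × 0.2126
Depth = 80.59 m

80.6 m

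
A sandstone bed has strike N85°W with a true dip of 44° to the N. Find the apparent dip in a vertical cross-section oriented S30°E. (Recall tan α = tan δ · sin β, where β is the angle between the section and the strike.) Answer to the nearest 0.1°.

38.3°

Angle between strike (N85°W) and section (S30°E): β = 55°.
tan α = tan 44° × sin 55° = 0.9657 × 0.8192 = 0.7910
apparent dip = arctan 0.7910 = 38.35°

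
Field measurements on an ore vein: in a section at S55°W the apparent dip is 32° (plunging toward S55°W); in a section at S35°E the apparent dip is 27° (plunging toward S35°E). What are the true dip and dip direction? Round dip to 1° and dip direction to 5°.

true dip 39°, dip direction 195°

Each apparent-dip line lies in the plane. As unit vectors (x east, y north, z up), v₁ plunges 32°→S55°W and v₂ plunges 27°→S35°E.
Cross product v₁ × v₂ gives the pole to the plane: n ∝ (-0.166, -0.586, 0.756).
tan δ = √(n_x²+n_y²)/n_z = 0.609/0.756, so δ = 38.9°.
Dip direction = atan2(-0.166, -0.586) = 196° (azimuth of n's horizontal projection).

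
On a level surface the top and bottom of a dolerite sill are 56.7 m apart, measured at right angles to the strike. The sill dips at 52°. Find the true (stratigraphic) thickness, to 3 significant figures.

44.7 m

True thickness t = w · sin(dip) = 56.7 × sin 52°
t = 56.7 × 0.7880 = 44.680 m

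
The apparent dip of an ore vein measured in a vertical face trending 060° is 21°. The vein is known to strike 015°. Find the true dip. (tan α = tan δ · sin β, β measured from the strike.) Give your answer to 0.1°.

28.5°

β = acute angle between strike 015° and section 060° = 45°.
tan δ = tan α / sin β = tan 21° / sin 45° = 0.3839 / 0.7071 = 0.5429
true dip = arctan 0.5429 = 28.50°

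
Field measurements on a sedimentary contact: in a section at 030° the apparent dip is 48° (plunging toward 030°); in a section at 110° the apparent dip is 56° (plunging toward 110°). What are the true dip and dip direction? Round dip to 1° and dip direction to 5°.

true dip 60°, dip direction 080°

Each apparent-dip line lies in the plane. As unit vectors (x east, y north, z up), v₁ plunges 48°→030° and v₂ plunges 56°→110°.
The plane normal is n = v₁ × v₂ ∝ (0.623, 0.113, 0.368).
Dip δ = arctan(|n_h|/n_z) = arctan(0.633/0.368) = 59.8°.
Dip direction = azimuth of (n_x, n_y) = atan2(0.623, 0.113) = 80°.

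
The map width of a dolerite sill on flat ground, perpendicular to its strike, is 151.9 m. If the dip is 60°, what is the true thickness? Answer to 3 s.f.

True thickness t = w · sin(dip) = 151.9 × sin 60°
t = 151.9 × 0.8660 = 131.549 m

132 m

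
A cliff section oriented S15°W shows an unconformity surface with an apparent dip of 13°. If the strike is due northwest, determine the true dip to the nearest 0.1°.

14.9°

The section is 60° from the strike.
tan(true dip) = tan 13° / sin 60° = 0.2666
δ = arctan(0.2666) = 14.93°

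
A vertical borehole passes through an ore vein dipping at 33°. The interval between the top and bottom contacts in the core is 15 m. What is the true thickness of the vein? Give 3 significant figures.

12.6 m

True thickness t = h · cos(dip) = 15 × cos 33°
t = 15 × 0.8387 = 12.580 m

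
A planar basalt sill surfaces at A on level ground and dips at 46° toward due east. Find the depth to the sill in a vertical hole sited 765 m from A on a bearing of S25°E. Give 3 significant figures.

The hole lies 65° from the dip direction, so the down-dip offset is 765 × cos 65° = 323.30 m.
Depth = down-dip offset × tan(dip) = 323.30 × tan 46° = 323.30 × 1.0355
Depth = 334.79 m

335 m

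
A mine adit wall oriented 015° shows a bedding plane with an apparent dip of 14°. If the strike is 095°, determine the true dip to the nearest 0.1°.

14.2°

β = acute angle between strike 095° and section 015° = 80°.
tan δ = tan α / sin β = tan 14° / sin 80° = 0.2493 / 0.9848 = 0.2532
δ = arctan(0.2532) = 14.21°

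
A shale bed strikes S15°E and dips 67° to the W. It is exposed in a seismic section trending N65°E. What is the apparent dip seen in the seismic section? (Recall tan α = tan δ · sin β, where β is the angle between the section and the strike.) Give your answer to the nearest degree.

67°

The strike is S15°E and the section trends N65°E; the acute angle between them is β = 80°.
tan α = tan 67° × sin 80° = 2.3559 × 0.9848 = 2.3201
α = arctan(2.3201) = 66.68°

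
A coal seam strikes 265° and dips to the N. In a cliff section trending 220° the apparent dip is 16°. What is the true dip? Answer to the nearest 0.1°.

β = acute angle between strike 265° and section 220° = 45°.
tan δ = tan α / sin β = tan 16° / sin 45° = 0.2867 / 0.7071 = 0.4055
δ = arctan(0.4055) = 22.07°

22.1°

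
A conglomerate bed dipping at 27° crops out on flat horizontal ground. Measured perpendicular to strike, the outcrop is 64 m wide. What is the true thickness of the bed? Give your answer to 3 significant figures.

29.1 m

True thickness t = w · sin(dip) = 64 × sin 27°
t = 64 × 0.4540 = 29.055 m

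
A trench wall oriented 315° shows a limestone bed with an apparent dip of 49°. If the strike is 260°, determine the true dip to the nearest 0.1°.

54.5°

The section is 55° from the strike.
tan(true dip) = tan 49° / sin 55° = 1.4043
δ = arctan(1.4043) = 54.55°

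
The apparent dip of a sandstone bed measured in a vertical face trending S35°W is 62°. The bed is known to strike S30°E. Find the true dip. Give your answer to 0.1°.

The section is 65° from the strike.
tan(true dip) = tan 62° / sin 65° = 2.0752
true dip = arctan 2.0752 = 64.27°

64.3°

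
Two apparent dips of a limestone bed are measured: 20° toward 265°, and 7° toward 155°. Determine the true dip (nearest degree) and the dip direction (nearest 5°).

true dip 24°, dip direction 230°

The two traces are lines in the plane: v₁ = (sin 265°·cos 20°, cos 265°·cos 20°, −sin 20°), v₂ = (sin 155°·cos 7°, cos 155°·cos 7°, −sin 7°).
Cross product v₁ × v₂ gives the pole to the plane: n ∝ (-0.298, -0.258, 0.876).
tan δ = √(n_x²+n_y²)/n_z = 0.394/0.876, so δ = 24.2°.
The horizontal component of n points toward azimuth atan2(n_x, n_y) = 229°, the dip direction.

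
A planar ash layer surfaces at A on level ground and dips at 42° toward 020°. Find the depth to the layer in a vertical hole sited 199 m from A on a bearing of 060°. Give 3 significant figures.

137 m

The hole lies 40° from the dip direction, so the down-dip offset is 199 × cos 40° = 152.44 m.
Depth = down-dip offset × tan(dip) = 152.44 × tan 42° = 152.44 × 0.9004
Depth = 137.26 m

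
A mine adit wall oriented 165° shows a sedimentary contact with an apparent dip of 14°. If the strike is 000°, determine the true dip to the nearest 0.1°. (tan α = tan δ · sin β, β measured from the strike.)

43.9°

The section is 15° from the strike.
tan(true dip) = tan 14° / sin 15° = 0.9633
δ = arctan(0.9633) = 43.93°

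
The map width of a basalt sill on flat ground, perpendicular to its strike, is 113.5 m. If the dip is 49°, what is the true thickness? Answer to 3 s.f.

True thickness t = w · sin(dip) = 113.5 × sin 49°
t = 113.5 × 0.7547 = 85.660 m

85.7 m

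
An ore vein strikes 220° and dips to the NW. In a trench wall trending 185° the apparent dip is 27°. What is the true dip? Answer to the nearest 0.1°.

β = acute angle between strike 220° and section 185° = 35°.
tan δ = tan α / sin β = tan 27° / sin 35° = 0.5095 / 0.5736 = 0.8883
δ = arctan(0.8883) = 41.62°

41.6°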